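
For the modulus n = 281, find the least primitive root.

φ(281) = 281 − 1 = 280 = 2^3 · 5 · 7.
Test candidates g = 2, 3, … against the prime factors q ∈ {2, 5, 7} of φ(281): g is a generator iff g^(280/q) ≢ 1 for every such q.
g = 2: 2^140 ≡ 1 — hits 1, so not a primitive root.
g = 3: 3^140 ≡ 280; 3^56 ≡ 86; 3^40 ≡ 249 — none is 1, so 3 is a primitive root.
Hence the least primitive root of 281 is 3.

3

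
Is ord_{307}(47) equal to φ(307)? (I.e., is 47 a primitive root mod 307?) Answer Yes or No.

φ(307) = 307 − 1 = 306 = 2 · 3^2 · 17.
Test 47^(306/q) mod 307 for each prime factor q of 306:
47^153 ≡ 306 (mod 307)  [q = 2: ≢ 1 ✓]
47^102 ≡ 17 (mod 307)  [q = 3: ≢ 1 ✓]
47^18 ≡ 272 (mod 307)  [q = 17: ≢ 1 ✓]
Every test exponent gives a nontrivial residue, hence 47 generates the full group.

Yes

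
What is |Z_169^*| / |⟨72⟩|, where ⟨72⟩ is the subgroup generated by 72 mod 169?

1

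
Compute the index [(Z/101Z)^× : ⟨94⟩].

1

ord(94) | φ(101) = 101 − 1 = 100 = 2^2 · 5^2.
Divisors of 100: 1, 2, 4, 5, 10, 20, 25, 50, 100.
Evaluate successive powers at the divisors of 100:
94^1 ≡ 94
94^2 ≡ 49
94^4 ≡ 78
94^5 ≡ 60
94^10 ≡ 65
94^20 ≡ 84
94^25 ≡ 91
94^50 ≡ 100
94^100 ≡ 1
The order of 94 is 100, so the subgroup it generates has 100 elements.
Index = |(Z/101Z)^×| / |⟨94⟩| = 100 / 100 = 1.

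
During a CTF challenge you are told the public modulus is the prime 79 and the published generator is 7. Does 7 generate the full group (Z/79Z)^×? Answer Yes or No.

Yes

φ(79) = 79 − 1 = 78 = 2 · 3 · 13.
It suffices to check that the order of 7 is not a proper divisor of 78: compute 7^(78/q) for q ∈ {2, 3, 13}.
7^39 ≡ 78 (mod 79)  [q = 2: ≢ 1 ✓]
7^26 ≡ 55 (mod 79)  [q = 3: ≢ 1 ✓]
7^6 ≡ 18 (mod 79)  [q = 13: ≢ 1 ✓]
None equal 1, so ord_79(7) = 78: 7 is a primitive root.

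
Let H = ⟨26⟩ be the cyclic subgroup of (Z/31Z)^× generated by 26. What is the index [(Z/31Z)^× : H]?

5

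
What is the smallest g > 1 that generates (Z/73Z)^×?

5

φ(73) = 73 − 1 = 72 = 2^3 · 3^2.
Test candidates g = 2, 3, … against the prime factors q ∈ {2, 3} of φ(73): g is a generator iff g^(72/q) ≢ 1 for every such q.
g = 2: 2^36 ≡ 1 — hits 1, so not a primitive root.
g = 3: 3^36 ≡ 1 — hits 1, so not a primitive root.
g = 4: 4^36 ≡ 1 — hits 1, so not a primitive root.
g = 5: 5^36 ≡ 72; 5^24 ≡ 8 — none is 1, so 5 is a primitive root.
So 5 is the smallest generator of (Z/73Z)^×.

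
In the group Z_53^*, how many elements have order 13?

12

φ(53) = 53 − 1 = 52 = 2^2 · 13.
Since (Z/53Z)^× is cyclic of order 52, the number of elements of order d is φ(d) when d | 52 and 0 otherwise.
13 | 52, and φ(13) = 13 − 1 = 12.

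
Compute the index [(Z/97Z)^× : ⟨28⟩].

3

By Lagrange's theorem, ord_97(28) divides φ(97) = 97 − 1 = 96 = 2^5 · 3.
Divisors of 96: 1, 2, 3, 4, 6, 8, 12, 16, 24, 32, 48, 96.
Test each divisor d:
28^1 ≡ 28
28^2 ≡ 8
28^3 ≡ 30
28^4 ≡ 64
28^6 ≡ 27
28^8 ≡ 22
28^12 ≡ 50
28^16 ≡ 96
28^24 ≡ 75
28^32 ≡ 1
The order of 28 is 32, so the subgroup it generates has 32 elements.
[(Z/97Z)^× : ⟨28⟩] = 96/32 = 3.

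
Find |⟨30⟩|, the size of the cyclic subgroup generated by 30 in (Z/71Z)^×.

Since 30 ∈ (Z/71Z)^×, its order divides φ(71) = 71 − 1 = 70 = 2 · 5 · 7.
Divisors of 70: 1, 2, 5, 7, 10, 14, 35, 70.
Test each divisor d:
30^1 ≡ 30 (mod 71)
30^2 ≡ 48 (mod 71)
30^5 ≡ 37 (mod 71)
30^7 ≡ 1 (mod 71) ✓
Therefore the multiplicative order of 30 modulo 71 is 7.

7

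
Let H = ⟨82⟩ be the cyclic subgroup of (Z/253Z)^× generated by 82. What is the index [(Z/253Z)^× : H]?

Since 82 ∈ (Z/253Z)^×, its order divides φ(253) = φ(11·23) = (11−1)·(23−1) = 10·22 = 220 = 2^2 · 5 · 11.
Divisors of 220: 1, 2, 4, 5, 10, 11, 20, 22, 44, 55, 110, 220.
Evaluate successive powers at the divisors of 220:
82^1 ≡ 82
82^2 ≡ 146
82^4 ≡ 64
82^5 ≡ 188
82^10 ≡ 177
82^11 ≡ 93
82^20 ≡ 210
82^22 ≡ 47
82^44 ≡ 185
82^55 ≡ 1
Thus |⟨82⟩| = ord(82) = 55.
The index is φ(253) / ord(82) = 220 / 55 = 4.

4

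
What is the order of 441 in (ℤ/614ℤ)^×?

153

ord(441) | φ(614) = φ(2)·φ(307) = 1·306 = 306 = 2 · 3^2 · 17.
Divisors of 306: 1, 2, 3, 6, 9, 17, 18, 34, 51, 102, 153, 306.
Compute 441^d (mod 614) for the divisors d until we hit 1:
441^1 ≡ 441 (mod 614)
441^2 ≡ 457 (mod 614)
441^3 ≡ 145 (mod 614)
441^6 ≡ 149 (mod 614)
441^9 ≡ 115 (mod 614)
441^17 ≡ 353 (mod 614)
441^18 ≡ 331 (mod 614)
441^34 ≡ 581 (mod 614)
441^51 ≡ 17 (mod 614)
441^102 ≡ 289 (mod 614)
441^153 ≡ 1 (mod 614) ✓
So ord_614(441) = 153.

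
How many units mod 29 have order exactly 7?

6

φ(29) = 29 − 1 = 28 = 2^2 · 7.
(Z/29Z)^× is cyclic (|G| = 28); a cyclic group of order m has exactly φ(d) elements of each order d | m, and none otherwise.
7 | 28, and φ(7) = 7 − 1 = 6.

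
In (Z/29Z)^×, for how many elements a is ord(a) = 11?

0

φ(29) = 29 − 1 = 28 = 2^2 · 7.
In a cyclic group of order 28, there are φ(d) elements of order d for each divisor d of 28, and zero for non-divisors.
Here 28 is not a multiple of 11, so there are no elements of order 11.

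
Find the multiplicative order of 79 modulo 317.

79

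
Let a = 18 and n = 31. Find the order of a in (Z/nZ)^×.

15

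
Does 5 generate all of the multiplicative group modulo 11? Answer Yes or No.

φ(11) = 11 − 1 = 10 = 2 · 5.
It suffices to check that the order of 5 is not a proper divisor of 10: compute 5^(10/q) for q ∈ {2, 5}.
5^5 ≡ 1 (mod 11)  [q = 2: ≡ 1 ✗]
5^2 ≡ 3 (mod 11)  [q = 5: ≢ 1 ✓]
5^5 ≡ 1 shows ord(5) | 5, strictly less than φ(11); not a primitive root.

No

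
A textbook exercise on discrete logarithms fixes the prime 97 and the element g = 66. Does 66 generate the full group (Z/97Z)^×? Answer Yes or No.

No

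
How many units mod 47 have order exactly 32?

φ(47) = 47 − 1 = 46 = 2 · 23.
In a cyclic group of order 46, there are φ(d) elements of order d for each divisor d of 46, and zero for non-divisors.
Here 46 is not a multiple of 32, so there are no elements of order 32.

0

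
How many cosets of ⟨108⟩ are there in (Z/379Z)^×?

7

By Lagrange's theorem, ord_379(108) divides φ(379) = 379 − 1 = 378 = 2 · 3^3 · 7.
Divisors of 378: 1, 2, 3, 6, 7, 9, 14, 18, 21, 27, 42, 54, 63, 126, 189, 378.
Compute 108^d (mod 379) for the divisors d until we hit 1:
108^1 ≡ 108 (mod 379)
108^2 ≡ 294 (mod 379)
108^3 ≡ 295 (mod 379)
108^6 ≡ 234 (mod 379)
108^7 ≡ 258 (mod 379)
108^9 ≡ 52 (mod 379)
108^14 ≡ 239 (mod 379)
108^18 ≡ 51 (mod 379)
108^21 ≡ 264 (mod 379)
108^27 ≡ 378 (mod 379)
108^42 ≡ 339 (mod 379)
108^54 ≡ 1 (mod 379) ✓
So ord_379(108) = 54, hence |⟨108⟩| = 54.
Index = |(Z/379Z)^×| / |⟨108⟩| = 378 / 54 = 7.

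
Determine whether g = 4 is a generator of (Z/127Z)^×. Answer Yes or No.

No

φ(127) = 127 − 1 = 126 = 2 · 3^2 · 7.
Test 4^(126/q) mod 127 for each prime factor q of 126:
4^63 ≡ 1 (mod 127)  [q = 2: ≡ 1 ✗]
4^42 ≡ 1 (mod 127)  [q = 3: ≡ 1 ✗]
4^18 ≡ 2 (mod 127)  [q = 7: ≢ 1 ✓]
4^63 ≡ 1 shows ord(4) | 63, strictly less than φ(127); not a primitive root.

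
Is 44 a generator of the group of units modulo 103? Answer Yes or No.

Yes

φ(103) = 103 − 1 = 102 = 2 · 3 · 17.
It suffices to check that the order of 44 is not a proper divisor of 102: compute 44^(102/q) for q ∈ {2, 3, 17}.
44^51 ≡ 102 (mod 103)  [q = 2: ≢ 1 ✓]
44^34 ≡ 46 (mod 103)  [q = 3: ≢ 1 ✓]
44^6 ≡ 9 (mod 103)  [q = 17: ≢ 1 ✓]
None equal 1, so ord_103(44) = 102: 44 is a primitive root.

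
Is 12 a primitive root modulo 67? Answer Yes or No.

φ(67) = 67 − 1 = 66 = 2 · 3 · 11.
It suffices to check that the order of 12 is not a proper divisor of 66: compute 12^(66/q) for q ∈ {2, 3, 11}.
12^33 ≡ 66 (mod 67)  [q = 2: ≢ 1 ✓]
12^22 ≡ 29 (mod 67)  [q = 3: ≢ 1 ✓]
12^6 ≡ 62 (mod 67)  [q = 11: ≢ 1 ✓]
Every test exponent gives a nontrivial residue, hence 12 generates the full group.

Yes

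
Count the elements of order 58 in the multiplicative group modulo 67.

φ(67) = 67 − 1 = 66 = 2 · 3 · 11.
(Z/67Z)^× is cyclic (|G| = 66); a cyclic group of order m has exactly φ(d) elements of each order d | m, and none otherwise.
58 does not divide 66, so no element of (Z/67Z)^× has order 58.

0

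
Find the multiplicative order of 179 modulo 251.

125

By Lagrange's theorem, ord_251(179) divides φ(251) = 251 − 1 = 250 = 2 · 5^3.
Divisors of 250: 1, 2, 5, 10, 25, 50, 125, 250.
Compute 179^d (mod 251) for the divisors d until we hit 1:
179^1 ≡ 179 (mod 251)
179^2 ≡ 164 (mod 251)
179^5 ≡ 204 (mod 251)
179^10 ≡ 201 (mod 251)
179^25 ≡ 219 (mod 251)
179^50 ≡ 20 (mod 251)
179^125 ≡ 1 (mod 251) ✓
Therefore the multiplicative order of 179 modulo 251 is 125.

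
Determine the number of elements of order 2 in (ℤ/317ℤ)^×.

1

φ(317) = 317 − 1 = 316 = 2^2 · 79.
(Z/317Z)^× is cyclic (|G| = 316); a cyclic group of order m has exactly φ(d) elements of each order d | m, and none otherwise.
2 | 316, and φ(2) = 2 − 1 = 1.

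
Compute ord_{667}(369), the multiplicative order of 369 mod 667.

28

The order of 369 must divide φ(667) = φ(23·29) = (23−1)·(29−1) = 22·28 = 616 = 2^3 · 7 · 11.
Divisors of 616: 1, 2, 4, 7, 8, 11, 14, 22, 28, 44, 56, 77, 88, 154, 308, 616.
Test each divisor d:
369^1 ≡ 369 (mod 667)
369^2 ≡ 93 (mod 667)
369^4 ≡ 645 (mod 667)
369^7 ≡ 70 (mod 667)
369^8 ≡ 484 (mod 667)
369^11 ≡ 461 (mod 667)
369^14 ≡ 231 (mod 667)
369^22 ≡ 415 (mod 667)
369^28 ≡ 1 (mod 667) ✓
Hence ord(369) = 28.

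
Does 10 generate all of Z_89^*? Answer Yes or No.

No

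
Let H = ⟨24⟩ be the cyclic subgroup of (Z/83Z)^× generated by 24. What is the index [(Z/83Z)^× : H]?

1

The order of 24 must divide φ(83) = 83 − 1 = 82 = 2 · 41.
Divisors of 82: 1, 2, 41, 82.
Check 24^d mod 83 for each divisor in increasing order:
24^1 ≡ 24
24^2 ≡ 78
24^41 ≡ 82
24^82 ≡ 1
Thus |⟨24⟩| = ord(24) = 82.
The index is φ(83) / ord(24) = 82 / 82 = 1.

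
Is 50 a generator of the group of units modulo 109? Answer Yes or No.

Yes

φ(109) = 109 − 1 = 108 = 2^2 · 3^3.
It suffices to check that the order of 50 is not a proper divisor of 108: compute 50^(108/q) for q ∈ {2, 3}.
50^54 ≡ 108 (mod 109)  [q = 2: ≢ 1 ✓]
50^36 ≡ 45 (mod 109)  [q = 3: ≢ 1 ✓]
Every test exponent gives a nontrivial residue, hence 50 generates the full group.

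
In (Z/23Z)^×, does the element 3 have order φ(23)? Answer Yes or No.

No

φ(23) = 23 − 1 = 22 = 2 · 11.
Test 3^(22/q) mod 23 for each prime factor q of 22:
3^11 ≡ 1 (mod 23)  [q = 2: ≡ 1 ✗]
3^2 ≡ 9 (mod 23)  [q = 11: ≢ 1 ✓]
3^11 ≡ 1 shows ord(3) | 11, strictly less than φ(23); not a primitive root.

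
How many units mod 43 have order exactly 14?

6

φ(43) = 43 − 1 = 42 = 2 · 3 · 7.
Since (Z/43Z)^× is cyclic of order 42, the number of elements of order d is φ(d) when d | 42 and 0 otherwise.
14 = 2 · 7 divides 42, and φ(14) = 6.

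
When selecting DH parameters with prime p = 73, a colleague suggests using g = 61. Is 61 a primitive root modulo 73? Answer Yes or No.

No

φ(73) = 73 − 1 = 72 = 2^3 · 3^2.
It suffices to check that the order of 61 is not a proper divisor of 72: compute 61^(72/q) for q ∈ {2, 3}.
61^36 ≡ 1 (mod 73)  [q = 2: ≡ 1 ✗]
61^24 ≡ 8 (mod 73)  [q = 3: ≢ 1 ✓]
The check at q = 2 fails, so 61 generates a proper subgroup.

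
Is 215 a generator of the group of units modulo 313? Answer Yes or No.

No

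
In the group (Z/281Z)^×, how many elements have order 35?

24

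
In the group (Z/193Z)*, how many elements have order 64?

32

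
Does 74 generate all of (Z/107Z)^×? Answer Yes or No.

Yes

φ(107) = 107 − 1 = 106 = 2 · 53.
74 is a primitive root mod 107 iff 74^(φ(107)/q) ≢ 1 for every prime q | φ(107), i.e. q ∈ {2, 53}.
74^53 ≡ 106 (mod 107)  [q = 2: ≢ 1 ✓]
74^2 ≡ 19 (mod 107)  [q = 53: ≢ 1 ✓]
Every test exponent gives a nontrivial residue, hence 74 generates the full group.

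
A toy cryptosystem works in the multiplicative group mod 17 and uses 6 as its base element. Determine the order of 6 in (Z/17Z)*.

16

ord(6) | φ(17) = 17 − 1 = 16 = 2^4.
Divisors of 16: 1, 2, 4, 8, 16.
Check 6^d mod 17 for each divisor in increasing order:
6^1 ≡ 6
6^2 ≡ 2
6^4 ≡ 4
6^8 ≡ 16
6^16 ≡ 1
Hence ord(6) = 16.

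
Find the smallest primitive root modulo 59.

2

φ(59) = 59 − 1 = 58 = 2 · 29.
g is a primitive root iff g^(58/q) ≢ 1 (mod 59) for each prime q ∈ {2, 29}.
g = 2: 2^29 ≡ 58; 2^2 ≡ 4 — none is 1, so 2 is a primitive root.
The smallest primitive root modulo 59 is 2.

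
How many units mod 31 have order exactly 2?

1

φ(31) = 31 − 1 = 30 = 2 · 3 · 5.
In a cyclic group of order 30, there are φ(d) elements of order d for each divisor d of 30, and zero for non-divisors.
2 | 30, and φ(2) = 2 − 1 = 1.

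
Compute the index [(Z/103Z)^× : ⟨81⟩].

6

Since 81 ∈ (Z/103Z)^×, its order divides φ(103) = 103 − 1 = 102 = 2 · 3 · 17.
Divisors of 102: 1, 2, 3, 6, 17, 34, 51, 102.
Compute 81^d (mod 103) for the divisors d until we hit 1:
81^1 ≡ 81
81^2 ≡ 72
81^3 ≡ 64
81^6 ≡ 79
81^17 ≡ 1
So ord_103(81) = 17, hence |⟨81⟩| = 17.
[(Z/103Z)^× : ⟨81⟩] = 102/17 = 6.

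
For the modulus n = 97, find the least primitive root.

φ(97) = 97 − 1 = 96 = 2^5 · 3.
g is a primitive root iff g^(96/q) ≢ 1 (mod 97) for each prime q ∈ {2, 3}.
g = 2: 2^48 ≡ 1 — hits 1, so not a primitive root.
g = 3: 3^48 ≡ 1 — hits 1, so not a primitive root.
g = 4: 4^48 ≡ 1 — hits 1, so not a primitive root.
g = 5: 5^48 ≡ 96; 5^32 ≡ 35 — none is 1, so 5 is a primitive root.
The smallest primitive root modulo 97 is 5.

5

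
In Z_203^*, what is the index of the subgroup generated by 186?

14

The order of 186 must divide φ(203) = φ(7·29) = (7−1)·(29−1) = 6·28 = 168 = 2^3 · 3 · 7.
Divisors of 168: 1, 2, 3, 4, 6, 7, 8, 12, 14, 21, 24, 28, 42, 56, 84, 168.
Evaluate successive powers at the divisors of 168:
186^1 ≡ 186
186^2 ≡ 86
186^3 ≡ 162
186^4 ≡ 88
186^6 ≡ 57
186^7 ≡ 46
186^8 ≡ 30
186^12 ≡ 1
So ord_203(186) = 12, hence |⟨186⟩| = 12.
The index is φ(203) / ord(186) = 168 / 12 = 14.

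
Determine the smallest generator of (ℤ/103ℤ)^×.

φ(103) = 103 − 1 = 102 = 2 · 3 · 17.
Test candidates g = 2, 3, … against the prime factors q ∈ {2, 3, 17} of φ(103): g is a generator iff g^(102/q) ≢ 1 for every such q.
g = 2: 2^51 ≡ 1 — hits 1, so not a primitive root.
g = 3: 3^51 ≡ 102; 3^34 ≡ 1 — hits 1, so not a primitive root.
g = 4: 4^51 ≡ 1 — hits 1, so not a primitive root.
g = 5: 5^51 ≡ 102; 5^34 ≡ 56; 5^6 ≡ 72 — none is 1, so 5 is a primitive root.
The smallest primitive root modulo 103 is 5.

5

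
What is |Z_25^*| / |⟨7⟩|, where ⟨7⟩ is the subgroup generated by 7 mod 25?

5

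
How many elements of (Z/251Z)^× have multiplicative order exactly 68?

0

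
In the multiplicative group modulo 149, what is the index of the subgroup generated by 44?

By Lagrange's theorem, ord_149(44) divides φ(149) = 149 − 1 = 148 = 2^2 · 37.
Divisors of 148: 1, 2, 4, 37, 74, 148.
Compute 44^d (mod 149) for the divisors d until we hit 1:
44^1 ≡ 44 (mod 149)
44^2 ≡ 148 (mod 149)
44^4 ≡ 1 (mod 149) ✓
The order of 44 is 4, so the subgroup it generates has 4 elements.
The index is φ(149) / ord(44) = 148 / 4 = 37.

37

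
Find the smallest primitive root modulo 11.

2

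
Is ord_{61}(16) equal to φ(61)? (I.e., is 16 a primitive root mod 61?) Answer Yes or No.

No

φ(61) = 61 − 1 = 60 = 2^2 · 3 · 5.
16 is a primitive root mod 61 iff 16^(φ(61)/q) ≢ 1 for every prime q | φ(61), i.e. q ∈ {2, 3, 5}.
16^30 ≡ 1 (mod 61)  [q = 2: ≡ 1 ✗]
16^20 ≡ 47 (mod 61)  [q = 3: ≢ 1 ✓]
16^12 ≡ 34 (mod 61)  [q = 5: ≢ 1 ✓]
The check at q = 2 fails, so 16 generates a proper subgroup.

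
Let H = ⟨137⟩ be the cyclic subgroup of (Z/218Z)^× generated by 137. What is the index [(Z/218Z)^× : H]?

2

By Lagrange's theorem, ord_218(137) divides φ(218) = φ(2)·φ(109) = 1·108 = 108 = 2^2 · 3^3.
Divisors of 108: 1, 2, 3, 4, 6, 9, 12, 18, 27, 36, 54, 108.
Check 137^d mod 218 for each divisor in increasing order:
137^1 ≡ 137 (mod 218)
137^2 ≡ 21 (mod 218)
137^3 ≡ 43 (mod 218)
137^4 ≡ 5 (mod 218)
137^6 ≡ 105 (mod 218)
137^9 ≡ 155 (mod 218)
137^12 ≡ 125 (mod 218)
137^18 ≡ 45 (mod 218)
137^27 ≡ 217 (mod 218)
137^36 ≡ 63 (mod 218)
137^54 ≡ 1 (mod 218) ✓
The order of 137 is 54, so the subgroup it generates has 54 elements.
The index is φ(218) / ord(137) = 108 / 54 = 2.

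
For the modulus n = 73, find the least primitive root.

φ(73) = 73 − 1 = 72 = 2^3 · 3^2.
Test candidates g = 2, 3, … against the prime factors q ∈ {2, 3} of φ(73): g is a generator iff g^(72/q) ≢ 1 for every such q.
g = 2: 2^36 ≡ 1 — hits 1, so not a primitive root.
g = 3: 3^36 ≡ 1 — hits 1, so not a primitive root.
g = 4: 4^36 ≡ 1 — hits 1, so not a primitive root.
g = 5: 5^36 ≡ 72; 5^24 ≡ 8 — none is 1, so 5 is a primitive root.
So 5 is the smallest generator of (Z/73Z)^×.

5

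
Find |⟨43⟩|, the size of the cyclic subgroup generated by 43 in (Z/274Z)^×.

136

Since 43 ∈ (Z/274Z)^×, its order divides φ(274) = φ(2)·φ(137) = 1·136 = 136 = 2^3 · 17.
Divisors of 136: 1, 2, 4, 8, 17, 34, 68, 136.
Evaluate successive powers at the divisors of 136:
43^1 ≡ 43
43^2 ≡ 205
43^4 ≡ 103
43^8 ≡ 197
43^17 ≡ 127
43^34 ≡ 237
43^68 ≡ 273
43^136 ≡ 1
Therefore the multiplicative order of 43 modulo 274 is 136.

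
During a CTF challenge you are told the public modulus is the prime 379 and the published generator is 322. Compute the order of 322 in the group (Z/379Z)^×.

21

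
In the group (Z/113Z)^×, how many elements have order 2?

φ(113) = 113 − 1 = 112 = 2^4 · 7.
(Z/113Z)^× is cyclic (|G| = 112); a cyclic group of order m has exactly φ(d) elements of each order d | m, and none otherwise.
2 | 112, and φ(2) = 2 − 1 = 1.

1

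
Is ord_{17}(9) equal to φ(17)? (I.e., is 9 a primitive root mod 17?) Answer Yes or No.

φ(17) = 17 − 1 = 16 = 2^4.
An element g generates (Z/17Z)^× iff g^(16/q) ≢ 1 (mod 17) for each prime q ∈ {2}.
9^8 ≡ 1 (mod 17)  [q = 2: ≡ 1 ✗]
Since 9^8 ≡ 1, the order of 9 divides 8 < 16, so 9 is not a primitive root.

No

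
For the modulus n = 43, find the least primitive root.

3

φ(43) = 43 − 1 = 42 = 2 · 3 · 7.
g is a primitive root iff g^(42/q) ≢ 1 (mod 43) for each prime q ∈ {2, 3, 7}.
g = 2: 2^21 ≡ 42; 2^14 ≡ 1 — hits 1, so not a primitive root.
g = 3: 3^21 ≡ 42; 3^14 ≡ 36; 3^6 ≡ 41 — none is 1, so 3 is a primitive root.
Hence the least primitive root of 43 is 3.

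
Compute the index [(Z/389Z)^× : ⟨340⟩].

Since 340 ∈ (Z/389Z)^×, its order divides φ(389) = 389 − 1 = 388 = 2^2 · 97.
Divisors of 388: 1, 2, 4, 97, 194, 388.
Test each divisor d:
340^1 ≡ 340 (mod 389)
340^2 ≡ 67 (mod 389)
340^4 ≡ 210 (mod 389)
340^97 ≡ 388 (mod 389)
340^194 ≡ 1 (mod 389) ✓
The order of 340 is 194, so the subgroup it generates has 194 elements.
[(Z/389Z)^× : ⟨340⟩] = 388/194 = 2.

2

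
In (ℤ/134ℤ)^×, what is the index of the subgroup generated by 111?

1

ord(111) | φ(134) = φ(2)·φ(67) = 1·66 = 66 = 2 · 3 · 11.
Divisors of 66: 1, 2, 3, 6, 11, 22, 33, 66.
Test each divisor d:
111^1 ≡ 111 (mod 134)
111^2 ≡ 127 (mod 134)
111^3 ≡ 27 (mod 134)
111^6 ≡ 59 (mod 134)
111^11 ≡ 105 (mod 134)
111^22 ≡ 37 (mod 134)
111^33 ≡ 133 (mod 134)
111^66 ≡ 1 (mod 134) ✓
Thus |⟨111⟩| = ord(111) = 66.
The index is φ(134) / ord(111) = 66 / 66 = 1.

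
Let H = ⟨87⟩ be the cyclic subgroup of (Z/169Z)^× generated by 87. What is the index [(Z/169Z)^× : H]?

4

Since 87 ∈ (Z/169Z)^×, its order divides φ(169) = φ(13^2) = 13·(13−1) = 156 = 2^2 · 3 · 13.
Divisors of 156: 1, 2, 3, 4, 6, 12, 13, 26, 39, 52, 78, 156.
Evaluate successive powers at the divisors of 156:
87^1 ≡ 87 (mod 169)
87^2 ≡ 133 (mod 169)
87^3 ≡ 79 (mod 169)
87^4 ≡ 113 (mod 169)
87^6 ≡ 157 (mod 169)
87^12 ≡ 144 (mod 169)
87^13 ≡ 22 (mod 169)
87^26 ≡ 146 (mod 169)
87^39 ≡ 1 (mod 169) ✓
Thus |⟨87⟩| = ord(87) = 39.
Index = |(Z/169Z)^×| / |⟨87⟩| = 156 / 39 = 4.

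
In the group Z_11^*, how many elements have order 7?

0

φ(11) = 11 − 1 = 10 = 2 · 5.
(Z/11Z)^× is cyclic (|G| = 10); a cyclic group of order m has exactly φ(d) elements of each order d | m, and none otherwise.
Here 10 is not a multiple of 7, so there are no elements of order 7.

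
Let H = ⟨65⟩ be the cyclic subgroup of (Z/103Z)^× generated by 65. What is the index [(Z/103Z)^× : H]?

1

ord(65) | φ(103) = 103 − 1 = 102 = 2 · 3 · 17.
Divisors of 102: 1, 2, 3, 6, 17, 34, 51, 102.
Evaluate successive powers at the divisors of 102:
65^1 ≡ 65 (mod 103)
65^2 ≡ 2 (mod 103)
65^3 ≡ 27 (mod 103)
65^6 ≡ 8 (mod 103)
65^17 ≡ 57 (mod 103)
65^34 ≡ 56 (mod 103)
65^51 ≡ 102 (mod 103)
65^102 ≡ 1 (mod 103) ✓
So ord_103(65) = 102, hence |⟨65⟩| = 102.
Index = |(Z/103Z)^×| / |⟨65⟩| = 102 / 102 = 1.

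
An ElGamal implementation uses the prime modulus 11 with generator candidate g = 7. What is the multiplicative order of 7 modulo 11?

The order of 7 must divide φ(11) = 11 − 1 = 10 = 2 · 5.
Divisors of 10: 1, 2, 5, 10.
Evaluate successive powers at the divisors of 10:
7^1 ≡ 7
7^2 ≡ 5
7^5 ≡ 10
7^10 ≡ 1
Therefore the multiplicative order of 7 modulo 11 is 10.

10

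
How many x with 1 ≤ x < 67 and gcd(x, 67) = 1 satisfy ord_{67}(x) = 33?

φ(67) = 67 − 1 = 66 = 2 · 3 · 11.
Since (Z/67Z)^× is cyclic of order 66, the number of elements of order d is φ(d) when d | 66 and 0 otherwise.
33 = 3 · 11 divides 66, and φ(33) = 20.

20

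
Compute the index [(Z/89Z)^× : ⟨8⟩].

8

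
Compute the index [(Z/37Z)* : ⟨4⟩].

2

The order of 4 must divide φ(37) = 37 − 1 = 36 = 2^2 · 3^2.
Divisors of 36: 1, 2, 3, 4, 6, 9, 12, 18, 36.
Compute 4^d (mod 37) for the divisors d until we hit 1:
4^1 ≡ 4
4^2 ≡ 16
4^3 ≡ 27
4^4 ≡ 34
4^6 ≡ 26
4^9 ≡ 36
4^12 ≡ 10
4^18 ≡ 1
Thus |⟨4⟩| = ord(4) = 18.
The index is φ(37) / ord(4) = 36 / 18 = 2.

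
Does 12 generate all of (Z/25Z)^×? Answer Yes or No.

Yes

φ(25) = φ(5^2) = 5·(5−1) = 20 = 2^2 · 5.
It suffices to check that the order of 12 is not a proper divisor of 20: compute 12^(20/q) for q ∈ {2, 5}.
12^10 ≡ 24 (mod 25)  [q = 2: ≢ 1 ✓]
12^4 ≡ 11 (mod 25)  [q = 5: ≢ 1 ✓]
None equal 1, so ord_25(12) = 20: 12 is a primitive root.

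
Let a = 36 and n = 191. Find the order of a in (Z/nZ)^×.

19

The order of 36 must divide φ(191) = 191 − 1 = 190 = 2 · 5 · 19.
Divisors of 190: 1, 2, 5, 10, 19, 38, 95, 190.
Evaluate successive powers at the divisors of 190:
36^1 ≡ 36
36^2 ≡ 150
36^5 ≡ 160
36^10 ≡ 6
36^19 ≡ 1
Therefore the multiplicative order of 36 modulo 191 is 19.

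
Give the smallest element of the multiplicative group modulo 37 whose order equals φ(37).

φ(37) = 37 − 1 = 36 = 2^2 · 3^2.
Test candidates g = 2, 3, … against the prime factors q ∈ {2, 3} of φ(37): g is a generator iff g^(36/q) ≢ 1 for every such q.
g = 2: 2^18 ≡ 36; 2^12 ≡ 26 — none is 1, so 2 is a primitive root.
The smallest primitive root modulo 37 is 2.

2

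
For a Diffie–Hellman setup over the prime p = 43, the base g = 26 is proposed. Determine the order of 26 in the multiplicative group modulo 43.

42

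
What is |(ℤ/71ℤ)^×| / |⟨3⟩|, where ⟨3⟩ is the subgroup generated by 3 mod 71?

2

The order of 3 must divide φ(71) = 71 − 1 = 70 = 2 · 5 · 7.
Divisors of 70: 1, 2, 5, 7, 10, 14, 35, 70.
Evaluate successive powers at the divisors of 70:
3^1 ≡ 3 (mod 71)
3^2 ≡ 9 (mod 71)
3^5 ≡ 30 (mod 71)
3^7 ≡ 57 (mod 71)
3^10 ≡ 48 (mod 71)
3^14 ≡ 54 (mod 71)
3^35 ≡ 1 (mod 71) ✓
Thus |⟨3⟩| = ord(3) = 35.
Index = |(Z/71Z)^×| / |⟨3⟩| = 70 / 35 = 2.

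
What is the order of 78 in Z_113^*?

16

Since 78 ∈ (Z/113Z)^×, its order divides φ(113) = 113 − 1 = 112 = 2^4 · 7.
Divisors of 112: 1, 2, 4, 7, 8, 14, 16, 28, 56, 112.
Compute 78^d (mod 113) for the divisors d until we hit 1:
78^1 ≡ 78 (mod 113)
78^2 ≡ 95 (mod 113)
78^4 ≡ 98 (mod 113)
78^7 ≡ 42 (mod 113)
78^8 ≡ 112 (mod 113)
78^14 ≡ 69 (mod 113)
78^16 ≡ 1 (mod 113) ✓
So ord_113(78) = 16.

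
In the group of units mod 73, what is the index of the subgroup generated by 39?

Since 39 ∈ (Z/73Z)^×, its order divides φ(73) = 73 − 1 = 72 = 2^3 · 3^2.
Divisors of 72: 1, 2, 3, 4, 6, 8, 9, 12, 18, 24, 36, 72.
Test each divisor d:
39^1 ≡ 39
39^2 ≡ 61
39^3 ≡ 43
39^4 ≡ 71
39^6 ≡ 24
39^8 ≡ 4
39^9 ≡ 10
39^12 ≡ 65
39^18 ≡ 27
39^24 ≡ 64
39^36 ≡ 72
39^72 ≡ 1
The order of 39 is 72, so the subgroup it generates has 72 elements.
[(Z/73Z)^× : ⟨39⟩] = 72/72 = 1.

1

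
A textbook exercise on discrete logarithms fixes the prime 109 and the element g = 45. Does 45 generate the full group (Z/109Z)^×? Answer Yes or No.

No

φ(109) = 109 − 1 = 108 = 2^2 · 3^3.
45 is a primitive root mod 109 iff 45^(φ(109)/q) ≢ 1 for every prime q | φ(109), i.e. q ∈ {2, 3}.
45^54 ≡ 1 (mod 109)  [q = 2: ≡ 1 ✗]
45^36 ≡ 1 (mod 109)  [q = 3: ≡ 1 ✗]
Since 45^54 ≡ 1, the order of 45 divides 54 < 108, so 45 is not a primitive root.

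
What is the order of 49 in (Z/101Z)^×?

50

By Lagrange's theorem, ord_101(49) divides φ(101) = 101 − 1 = 100 = 2^2 · 5^2.
Divisors of 100: 1, 2, 4, 5, 10, 20, 25, 50, 100.
Compute 49^d (mod 101) for the divisors d until we hit 1:
49^1 ≡ 49 (mod 101)
49^2 ≡ 78 (mod 101)
49^4 ≡ 24 (mod 101)
49^5 ≡ 65 (mod 101)
49^10 ≡ 84 (mod 101)
49^20 ≡ 87 (mod 101)
49^25 ≡ 100 (mod 101)
49^50 ≡ 1 (mod 101) ✓
The smallest such exponent is 50, so the order of 49 is 50.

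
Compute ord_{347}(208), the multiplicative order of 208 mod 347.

173

By Lagrange's theorem, ord_347(208) divides φ(347) = 347 − 1 = 346 = 2 · 173.
Divisors of 346: 1, 2, 173, 346.
Compute 208^d (mod 347) for the divisors d until we hit 1:
208^1 ≡ 208 (mod 347)
208^2 ≡ 236 (mod 347)
208^173 ≡ 1 (mod 347) ✓
Hence ord(208) = 173.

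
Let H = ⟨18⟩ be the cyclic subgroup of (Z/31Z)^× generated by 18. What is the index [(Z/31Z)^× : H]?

2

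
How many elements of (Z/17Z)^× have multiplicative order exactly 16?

φ(17) = 17 − 1 = 16 = 2^4.
In a cyclic group of order 16, there are φ(d) elements of order d for each divisor d of 16, and zero for non-divisors.
16 = 2^4 divides 16, and φ(16) = 8.

8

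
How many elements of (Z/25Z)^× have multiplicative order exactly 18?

0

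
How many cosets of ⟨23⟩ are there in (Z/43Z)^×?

ord(23) | φ(43) = 43 − 1 = 42 = 2 · 3 · 7.
Divisors of 42: 1, 2, 3, 6, 7, 14, 21, 42.
Test each divisor d:
23^1 ≡ 23
23^2 ≡ 13
23^3 ≡ 41
23^6 ≡ 4
23^7 ≡ 6
23^14 ≡ 36
23^21 ≡ 1
The order of 23 is 21, so the subgroup it generates has 21 elements.
[(Z/43Z)^× : ⟨23⟩] = 42/21 = 2.

2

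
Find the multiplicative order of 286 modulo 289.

272

Since 286 ∈ (Z/289Z)^×, its order divides φ(289) = φ(17^2) = 17·(17−1) = 272 = 2^4 · 17.
Divisors of 272: 1, 2, 4, 8, 16, 17, 34, 68, 136, 272.
Test each divisor d:
286^1 ≡ 286 (mod 289)
286^2 ≡ 9 (mod 289)
286^4 ≡ 81 (mod 289)
286^8 ≡ 203 (mod 289)
286^16 ≡ 171 (mod 289)
286^17 ≡ 65 (mod 289)
286^34 ≡ 179 (mod 289)
286^68 ≡ 251 (mod 289)
286^136 ≡ 288 (mod 289)
286^272 ≡ 1 (mod 289) ✓
So ord_289(286) = 272.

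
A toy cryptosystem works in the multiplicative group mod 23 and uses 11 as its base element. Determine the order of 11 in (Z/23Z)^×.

22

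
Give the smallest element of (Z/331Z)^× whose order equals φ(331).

φ(331) = 331 − 1 = 330 = 2 · 3 · 5 · 11.
g is a primitive root iff g^(330/q) ≢ 1 (mod 331) for each prime q ∈ {2, 3, 5, 11}.
g = 2: 2^165 ≡ 330; 2^110 ≡ 299; 2^66 ≡ 64; 2^30 ≡ 1 — hits 1, so not a primitive root.
g = 3: 3^165 ≡ 330; 3^110 ≡ 299; 3^66 ≡ 64; 3^30 ≡ 270 — none is 1, so 3 is a primitive root.
The smallest primitive root modulo 331 is 3.

3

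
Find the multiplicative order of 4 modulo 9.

3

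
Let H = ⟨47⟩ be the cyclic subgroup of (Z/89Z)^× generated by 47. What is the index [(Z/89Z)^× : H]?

By Lagrange's theorem, ord_89(47) divides φ(89) = 89 − 1 = 88 = 2^3 · 11.
Divisors of 88: 1, 2, 4, 8, 11, 22, 44, 88.
Test each divisor d:
47^1 ≡ 47
47^2 ≡ 73
47^4 ≡ 78
47^8 ≡ 32
47^11 ≡ 55
47^22 ≡ 88
47^44 ≡ 1
The order of 47 is 44, so the subgroup it generates has 44 elements.
[(Z/89Z)^× : ⟨47⟩] = 88/44 = 2.

2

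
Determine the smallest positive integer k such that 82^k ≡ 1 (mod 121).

55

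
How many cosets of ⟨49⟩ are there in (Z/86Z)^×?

14

By Lagrange's theorem, ord_86(49) divides φ(86) = φ(2)·φ(43) = 1·42 = 42 = 2 · 3 · 7.
Divisors of 42: 1, 2, 3, 6, 7, 14, 21, 42.
Evaluate successive powers at the divisors of 42:
49^1 ≡ 49 (mod 86)
49^2 ≡ 79 (mod 86)
49^3 ≡ 1 (mod 86) ✓
The order of 49 is 3, so the subgroup it generates has 3 elements.
Index = |(Z/86Z)^×| / |⟨49⟩| = 42 / 3 = 14.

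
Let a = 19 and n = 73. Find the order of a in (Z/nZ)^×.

36

Since 19 ∈ (Z/73Z)^×, its order divides φ(73) = 73 − 1 = 72 = 2^3 · 3^2.
Divisors of 72: 1, 2, 3, 4, 6, 8, 9, 12, 18, 24, 36, 72.
Check 19^d mod 73 for each divisor in increasing order:
19^1 ≡ 19
19^2 ≡ 69
19^3 ≡ 70
19^4 ≡ 16
19^6 ≡ 9
19^8 ≡ 37
19^9 ≡ 46
19^12 ≡ 8
19^18 ≡ 72
19^24 ≡ 64
19^36 ≡ 1
The smallest such exponent is 36, so the order of 19 is 36.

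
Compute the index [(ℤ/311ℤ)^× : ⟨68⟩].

5

By Lagrange's theorem, ord_311(68) divides φ(311) = 311 − 1 = 310 = 2 · 5 · 31.
Divisors of 310: 1, 2, 5, 10, 31, 62, 155, 310.
Evaluate successive powers at the divisors of 310:
68^1 ≡ 68 (mod 311)
68^2 ≡ 270 (mod 311)
68^5 ≡ 171 (mod 311)
68^10 ≡ 7 (mod 311)
68^31 ≡ 310 (mod 311)
68^62 ≡ 1 (mod 311) ✓
Thus |⟨68⟩| = ord(68) = 62.
[(Z/311Z)^× : ⟨68⟩] = 310/62 = 5.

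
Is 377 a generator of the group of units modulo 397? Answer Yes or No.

Yes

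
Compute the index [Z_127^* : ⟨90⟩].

7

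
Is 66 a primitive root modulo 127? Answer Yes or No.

φ(127) = 127 − 1 = 126 = 2 · 3^2 · 7.
Test 66^(126/q) mod 127 for each prime factor q of 126:
66^63 ≡ 126 (mod 127)  [q = 2: ≢ 1 ✓]
66^42 ≡ 1 (mod 127)  [q = 3: ≡ 1 ✗]
66^18 ≡ 4 (mod 127)  [q = 7: ≢ 1 ✓]
The check at q = 3 fails, so 66 generates a proper subgroup.

No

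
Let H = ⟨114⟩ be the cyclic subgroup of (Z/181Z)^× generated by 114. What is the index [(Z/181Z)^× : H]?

12

By Lagrange's theorem, ord_181(114) divides φ(181) = 181 − 1 = 180 = 2^2 · 3^2 · 5.
Divisors of 180: 1, 2, 3, 4, 5, 6, 9, 10, 12, 15, 18, 20, 30, 36, 45, 60, 90, 180.
Evaluate successive powers at the divisors of 180:
114^1 ≡ 114
114^2 ≡ 145
114^3 ≡ 59
114^4 ≡ 29
114^5 ≡ 48
114^6 ≡ 42
114^9 ≡ 125
114^10 ≡ 132
114^12 ≡ 135
114^15 ≡ 1
The order of 114 is 15, so the subgroup it generates has 15 elements.
Index = |(Z/181Z)^×| / |⟨114⟩| = 180 / 15 = 12.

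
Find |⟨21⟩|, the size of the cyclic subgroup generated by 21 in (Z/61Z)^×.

12

ord(21) | φ(61) = 61 − 1 = 60 = 2^2 · 3 · 5.
Divisors of 60: 1, 2, 3, 4, 5, 6, 10, 12, 15, 20, 30, 60.
Check 21^d mod 61 for each divisor in increasing order:
21^1 ≡ 21 (mod 61)
21^2 ≡ 14 (mod 61)
21^3 ≡ 50 (mod 61)
21^4 ≡ 13 (mod 61)
21^5 ≡ 29 (mod 61)
21^6 ≡ 60 (mod 61)
21^10 ≡ 48 (mod 61)
21^12 ≡ 1 (mod 61) ✓
The smallest such exponent is 12, so the order of 21 is 12.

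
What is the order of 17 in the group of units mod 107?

106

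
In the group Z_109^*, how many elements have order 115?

φ(109) = 109 − 1 = 108 = 2^2 · 3^3.
In a cyclic group of order 108, there are φ(d) elements of order d for each divisor d of 108, and zero for non-divisors.
Here 108 is not a multiple of 115, so there are no elements of order 115.

0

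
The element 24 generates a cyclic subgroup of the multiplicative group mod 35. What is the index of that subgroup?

4

Since 24 ∈ (Z/35Z)^×, its order divides φ(35) = φ(5·7) = (5−1)·(7−1) = 4·6 = 24 = 2^3 · 3.
Divisors of 24: 1, 2, 3, 4, 6, 8, 12, 24.
Check 24^d mod 35 for each divisor in increasing order:
24^1 ≡ 24 (mod 35)
24^2 ≡ 16 (mod 35)
24^3 ≡ 34 (mod 35)
24^4 ≡ 11 (mod 35)
24^6 ≡ 1 (mod 35) ✓
The order of 24 is 6, so the subgroup it generates has 6 elements.
The index is φ(35) / ord(24) = 24 / 6 = 4.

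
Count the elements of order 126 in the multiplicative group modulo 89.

0

φ(89) = 89 − 1 = 88 = 2^3 · 11.
In a cyclic group of order 88, there are φ(d) elements of order d for each divisor d of 88, and zero for non-divisors.
126 does not divide 88, so no element of (Z/89Z)^× has order 126.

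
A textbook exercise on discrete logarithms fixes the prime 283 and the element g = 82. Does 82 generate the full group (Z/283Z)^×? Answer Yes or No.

φ(283) = 283 − 1 = 282 = 2 · 3 · 47.
An element g generates (Z/283Z)^× iff g^(282/q) ≢ 1 (mod 283) for each prime q ∈ {2, 3, 47}.
82^141 ≡ 282 (mod 283)  [q = 2: ≢ 1 ✓]
82^94 ≡ 238 (mod 283)  [q = 3: ≢ 1 ✓]
82^6 ≡ 264 (mod 283)  [q = 47: ≢ 1 ✓]
None equal 1, so ord_283(82) = 282: 82 is a primitive root.

Yes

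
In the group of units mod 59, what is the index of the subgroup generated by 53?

2

By Lagrange's theorem, ord_59(53) divides φ(59) = 59 − 1 = 58 = 2 · 29.
Divisors of 58: 1, 2, 29, 58.
Test each divisor d:
53^1 ≡ 53 (mod 59)
53^2 ≡ 36 (mod 59)
53^29 ≡ 1 (mod 59) ✓
Thus |⟨53⟩| = ord(53) = 29.
The index is φ(59) / ord(53) = 58 / 29 = 2.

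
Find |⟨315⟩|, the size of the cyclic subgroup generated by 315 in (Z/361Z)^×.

The order of 315 must divide φ(361) = φ(19^2) = 19·(19−1) = 342 = 2 · 3^2 · 19.
Divisors of 342: 1, 2, 3, 6, 9, 18, 19, 38, 57, 114, 171, 342.
Check 315^d mod 361 for each divisor in increasing order:
315^1 ≡ 315
315^2 ≡ 311
315^3 ≡ 134
315^6 ≡ 267
315^9 ≡ 39
315^18 ≡ 77
315^19 ≡ 68
315^38 ≡ 292
315^57 ≡ 1
So ord_361(315) = 57.

57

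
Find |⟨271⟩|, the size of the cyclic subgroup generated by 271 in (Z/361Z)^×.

ord(271) | φ(361) = φ(19^2) = 19·(19−1) = 342 = 2 · 3^2 · 19.
Divisors of 342: 1, 2, 3, 6, 9, 18, 19, 38, 57, 114, 171, 342.
Evaluate successive powers at the divisors of 342:
271^1 ≡ 271
271^2 ≡ 158
271^3 ≡ 220
271^6 ≡ 26
271^9 ≡ 305
271^18 ≡ 248
271^19 ≡ 62
271^38 ≡ 234
271^57 ≡ 68
271^114 ≡ 292
271^171 ≡ 1
Hence ord(271) = 171.

171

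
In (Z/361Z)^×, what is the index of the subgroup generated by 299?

19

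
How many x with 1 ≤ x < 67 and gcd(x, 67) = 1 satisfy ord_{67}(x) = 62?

φ(67) = 67 − 1 = 66 = 2 · 3 · 11.
In a cyclic group of order 66, there are φ(d) elements of order d for each divisor d of 66, and zero for non-divisors.
62 does not divide 66, so no element of (Z/67Z)^× has order 62.

0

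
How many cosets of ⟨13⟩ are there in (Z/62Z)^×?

1

Since 13 ∈ (Z/62Z)^×, its order divides φ(62) = φ(2)·φ(31) = 1·30 = 30 = 2 · 3 · 5.
Divisors of 30: 1, 2, 3, 5, 6, 10, 15, 30.
Compute 13^d (mod 62) for the divisors d until we hit 1:
13^1 ≡ 13 (mod 62)
13^2 ≡ 45 (mod 62)
13^3 ≡ 27 (mod 62)
13^5 ≡ 37 (mod 62)
13^6 ≡ 47 (mod 62)
13^10 ≡ 5 (mod 62)
13^15 ≡ 61 (mod 62)
13^30 ≡ 1 (mod 62) ✓
The order of 13 is 30, so the subgroup it generates has 30 elements.
[(Z/62Z)^× : ⟨13⟩] = 30/30 = 1.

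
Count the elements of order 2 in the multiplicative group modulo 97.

1

φ(97) = 97 − 1 = 96 = 2^5 · 3.
Since (Z/97Z)^× is cyclic of order 96, the number of elements of order d is φ(d) when d | 96 and 0 otherwise.
2 | 96, and φ(2) = 2 − 1 = 1.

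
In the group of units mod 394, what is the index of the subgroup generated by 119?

1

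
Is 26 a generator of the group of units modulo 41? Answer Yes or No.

Yes

φ(41) = 41 − 1 = 40 = 2^3 · 5.
26 is a primitive root mod 41 iff 26^(φ(41)/q) ≢ 1 for every prime q | φ(41), i.e. q ∈ {2, 5}.
26^20 ≡ 40 (mod 41)  [q = 2: ≢ 1 ✓]
26^8 ≡ 18 (mod 41)  [q = 5: ≢ 1 ✓]
None equal 1, so ord_41(26) = 40: 26 is a primitive root.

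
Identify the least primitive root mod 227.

φ(227) = 227 − 1 = 226 = 2 · 113.
Test candidates g = 2, 3, … against the prime factors q ∈ {2, 113} of φ(227): g is a generator iff g^(226/q) ≢ 1 for every such q.
g = 2: 2^113 ≡ 226; 2^2 ≡ 4 — none is 1, so 2 is a primitive root.
The smallest primitive root modulo 227 is 2.

2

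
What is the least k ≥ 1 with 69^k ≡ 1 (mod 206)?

Since 69 ∈ (Z/206Z)^×, its order divides φ(206) = φ(2)·φ(103) = 1·102 = 102 = 2 · 3 · 17.
Divisors of 102: 1, 2, 3, 6, 17, 34, 51, 102.
Evaluate successive powers at the divisors of 102:
69^1 ≡ 69
69^2 ≡ 23
69^3 ≡ 145
69^6 ≡ 13
69^17 ≡ 205
69^34 ≡ 1
The smallest such exponent is 34, so the order of 69 is 34.

34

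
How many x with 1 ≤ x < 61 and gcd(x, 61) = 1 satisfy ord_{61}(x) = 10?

4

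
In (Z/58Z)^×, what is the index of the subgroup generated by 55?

Since 55 ∈ (Z/58Z)^×, its order divides φ(58) = φ(2)·φ(29) = 1·28 = 28 = 2^2 · 7.
Divisors of 28: 1, 2, 4, 7, 14, 28.
Check 55^d mod 58 for each divisor in increasing order:
55^1 ≡ 55
55^2 ≡ 9
55^4 ≡ 23
55^7 ≡ 17
55^14 ≡ 57
55^28 ≡ 1
The order of 55 is 28, so the subgroup it generates has 28 elements.
Index = |(Z/58Z)^×| / |⟨55⟩| = 28 / 28 = 1.

1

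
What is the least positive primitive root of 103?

5

φ(103) = 103 − 1 = 102 = 2 · 3 · 17.
Test candidates g = 2, 3, … against the prime factors q ∈ {2, 3, 17} of φ(103): g is a generator iff g^(102/q) ≢ 1 for every such q.
g = 2: 2^51 ≡ 1 — hits 1, so not a primitive root.
g = 3: 3^51 ≡ 102; 3^34 ≡ 1 — hits 1, so not a primitive root.
g = 4: 4^51 ≡ 1 — hits 1, so not a primitive root.
g = 5: 5^51 ≡ 102; 5^34 ≡ 56; 5^6 ≡ 72 — none is 1, so 5 is a primitive root.
The smallest primitive root modulo 103 is 5.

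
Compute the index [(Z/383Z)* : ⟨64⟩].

Since 64 ∈ (Z/383Z)^×, its order divides φ(383) = 383 − 1 = 382 = 2 · 191.
Divisors of 382: 1, 2, 191, 382.
Evaluate successive powers at the divisors of 382:
64^1 ≡ 64 (mod 383)
64^2 ≡ 266 (mod 383)
64^191 ≡ 1 (mod 383) ✓
Thus |⟨64⟩| = ord(64) = 191.
Index = |(Z/383Z)^×| / |⟨64⟩| = 382 / 191 = 2.

2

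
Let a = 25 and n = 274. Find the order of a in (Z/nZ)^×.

68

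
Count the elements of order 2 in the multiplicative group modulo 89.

1

φ(89) = 89 − 1 = 88 = 2^3 · 11.
Since (Z/89Z)^× is cyclic of order 88, the number of elements of order d is φ(d) when d | 88 and 0 otherwise.
2 | 88, and φ(2) = 2 − 1 = 1.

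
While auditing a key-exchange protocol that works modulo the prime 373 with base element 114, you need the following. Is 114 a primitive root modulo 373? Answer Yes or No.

φ(373) = 373 − 1 = 372 = 2^2 · 3 · 31.
Test 114^(372/q) mod 373 for each prime factor q of 372:
114^186 ≡ 1 (mod 373)  [q = 2: ≡ 1 ✗]
114^124 ≡ 88 (mod 373)  [q = 3: ≢ 1 ✓]
114^12 ≡ 221 (mod 373)  [q = 31: ≢ 1 ✓]
114^186 ≡ 1 shows ord(114) | 186, strictly less than φ(373); not a primitive root.

No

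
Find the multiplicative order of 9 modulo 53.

By Lagrange's theorem, ord_53(9) divides φ(53) = 53 − 1 = 52 = 2^2 · 13.
Divisors of 52: 1, 2, 4, 13, 26, 52.
Test each divisor d:
9^1 ≡ 9 (mod 53)
9^2 ≡ 28 (mod 53)
9^4 ≡ 42 (mod 53)
9^13 ≡ 52 (mod 53)
9^26 ≡ 1 (mod 53) ✓
Hence ord(9) = 26.

26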